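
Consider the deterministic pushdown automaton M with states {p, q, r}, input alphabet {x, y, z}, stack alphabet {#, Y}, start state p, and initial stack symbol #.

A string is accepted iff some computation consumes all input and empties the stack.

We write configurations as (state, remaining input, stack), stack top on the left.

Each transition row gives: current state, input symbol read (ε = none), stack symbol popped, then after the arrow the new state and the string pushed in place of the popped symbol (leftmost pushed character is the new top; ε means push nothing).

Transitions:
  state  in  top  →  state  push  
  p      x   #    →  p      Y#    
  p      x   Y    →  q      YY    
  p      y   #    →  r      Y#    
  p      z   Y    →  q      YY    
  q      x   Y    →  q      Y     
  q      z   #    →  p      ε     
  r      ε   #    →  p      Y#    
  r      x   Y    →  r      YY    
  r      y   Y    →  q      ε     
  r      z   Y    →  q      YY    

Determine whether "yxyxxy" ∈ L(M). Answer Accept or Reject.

Reject

(p, yxyxxy, #)
  read y, top #: go to r, push Y# → (r, xyxxy, Y#)
  read x, top Y: go to r, push YY → (r, yxxy, YY#)
  read y, top Y: go to q, push ε → (q, xxy, Y#)
  read x, top Y: go to q, push Y → (q, xy, Y#)
  read x, top Y: go to q, push Y → (q, y, Y#)
No transition applies at (q, y, Y#); input not fully consumed.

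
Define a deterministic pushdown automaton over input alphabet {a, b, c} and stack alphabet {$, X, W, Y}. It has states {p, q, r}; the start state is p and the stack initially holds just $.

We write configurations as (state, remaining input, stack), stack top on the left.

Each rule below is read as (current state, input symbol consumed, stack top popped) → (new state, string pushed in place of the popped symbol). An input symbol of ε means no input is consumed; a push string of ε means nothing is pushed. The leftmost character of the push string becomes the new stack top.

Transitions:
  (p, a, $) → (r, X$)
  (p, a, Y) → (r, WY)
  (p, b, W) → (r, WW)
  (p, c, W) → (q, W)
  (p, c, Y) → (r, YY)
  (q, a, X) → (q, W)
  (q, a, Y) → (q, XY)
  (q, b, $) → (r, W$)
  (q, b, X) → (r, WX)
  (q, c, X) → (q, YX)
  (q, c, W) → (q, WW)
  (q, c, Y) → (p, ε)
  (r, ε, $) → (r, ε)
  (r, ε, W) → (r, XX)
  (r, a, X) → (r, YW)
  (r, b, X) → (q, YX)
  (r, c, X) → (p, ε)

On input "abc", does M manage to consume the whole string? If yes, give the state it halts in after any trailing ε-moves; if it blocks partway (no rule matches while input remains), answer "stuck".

(p, abc, $)
  read a, top $: go to r, push X$ → (r, bc, X$)
  read b, top X: go to q, push YX → (q, c, YX$)
  read c, top Y: go to p, push ε → (p, ε, X$)
All input consumed; M is in state p.

p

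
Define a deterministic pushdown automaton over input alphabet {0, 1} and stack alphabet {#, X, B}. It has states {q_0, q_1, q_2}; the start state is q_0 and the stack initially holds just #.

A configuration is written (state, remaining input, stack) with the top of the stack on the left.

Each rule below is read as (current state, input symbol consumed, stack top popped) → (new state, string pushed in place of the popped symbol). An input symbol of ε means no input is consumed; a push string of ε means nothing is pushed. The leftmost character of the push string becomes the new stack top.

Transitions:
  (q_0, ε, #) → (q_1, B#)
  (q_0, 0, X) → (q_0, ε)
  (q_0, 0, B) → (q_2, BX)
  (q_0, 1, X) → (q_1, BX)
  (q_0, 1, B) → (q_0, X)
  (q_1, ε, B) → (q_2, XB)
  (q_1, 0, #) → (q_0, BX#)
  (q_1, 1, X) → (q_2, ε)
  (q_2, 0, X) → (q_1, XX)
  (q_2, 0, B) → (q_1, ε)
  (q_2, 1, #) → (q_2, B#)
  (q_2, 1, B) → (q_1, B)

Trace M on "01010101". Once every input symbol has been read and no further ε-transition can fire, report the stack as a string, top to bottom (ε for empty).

(q_0, 01010101, #) ⊢ (q_1, 01010101, B#) ⊢ (q_2, 01010101, XB#) ⊢ (q_1, 1010101, XXB#) ⊢ (q_2, 010101, XB#) ⊢ (q_1, 10101, XXB#) ⊢ (q_2, 0101, XB#) ⊢ (q_1, 101, XXB#) ⊢ (q_2, 01, XB#) ⊢ (q_1, 1, XXB#) ⊢ (q_2, ε, XB#)
All input consumed in state q_2 with stack XB#.

XB#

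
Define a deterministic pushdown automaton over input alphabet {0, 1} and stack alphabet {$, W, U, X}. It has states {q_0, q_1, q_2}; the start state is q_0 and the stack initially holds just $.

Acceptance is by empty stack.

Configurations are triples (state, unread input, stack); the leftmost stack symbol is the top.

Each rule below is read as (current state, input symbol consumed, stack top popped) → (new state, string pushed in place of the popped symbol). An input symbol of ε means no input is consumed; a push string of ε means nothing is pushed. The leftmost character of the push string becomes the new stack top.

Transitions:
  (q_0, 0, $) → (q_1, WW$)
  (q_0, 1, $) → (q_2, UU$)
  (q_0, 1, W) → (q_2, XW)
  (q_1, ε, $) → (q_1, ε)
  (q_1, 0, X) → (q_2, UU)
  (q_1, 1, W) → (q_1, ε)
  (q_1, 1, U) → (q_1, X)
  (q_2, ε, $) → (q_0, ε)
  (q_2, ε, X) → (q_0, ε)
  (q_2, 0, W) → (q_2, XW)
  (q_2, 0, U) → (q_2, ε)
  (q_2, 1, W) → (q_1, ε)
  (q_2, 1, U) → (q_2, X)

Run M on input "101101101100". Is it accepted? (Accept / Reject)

(q_0, 101101101100, $)
  read 1, top $: go to q_2, push UU$ → (q_2, 01101101100, UU$)
  read 0, top U: go to q_2, push ε → (q_2, 1101101100, U$)
  read 1, top U: go to q_2, push X → (q_2, 101101100, X$)
  ε-move, top X: go to q_0, push ε → (q_0, 101101100, $)
  read 1, top $: go to q_2, push UU$ → (q_2, 01101100, UU$)
  read 0, top U: go to q_2, push ε → (q_2, 1101100, U$)
  read 1, top U: go to q_2, push X → (q_2, 101100, X$)
  ε-move, top X: go to q_0, push ε → (q_0, 101100, $)
  read 1, top $: go to q_2, push UU$ → (q_2, 01100, UU$)
  read 0, top U: go to q_2, push ε → (q_2, 1100, U$)
  read 1, top U: go to q_2, push X → (q_2, 100, X$)
  ε-move, top X: go to q_0, push ε → (q_0, 100, $)
  read 1, top $: go to q_2, push UU$ → (q_2, 00, UU$)
  read 0, top U: go to q_2, push ε → (q_2, 0, U$)
  read 0, top U: go to q_2, push ε → (q_2, ε, $)
  ε-move, top $: go to q_0, push ε → (q_0, ε, ε)
All input consumed and the stack is empty.

Accept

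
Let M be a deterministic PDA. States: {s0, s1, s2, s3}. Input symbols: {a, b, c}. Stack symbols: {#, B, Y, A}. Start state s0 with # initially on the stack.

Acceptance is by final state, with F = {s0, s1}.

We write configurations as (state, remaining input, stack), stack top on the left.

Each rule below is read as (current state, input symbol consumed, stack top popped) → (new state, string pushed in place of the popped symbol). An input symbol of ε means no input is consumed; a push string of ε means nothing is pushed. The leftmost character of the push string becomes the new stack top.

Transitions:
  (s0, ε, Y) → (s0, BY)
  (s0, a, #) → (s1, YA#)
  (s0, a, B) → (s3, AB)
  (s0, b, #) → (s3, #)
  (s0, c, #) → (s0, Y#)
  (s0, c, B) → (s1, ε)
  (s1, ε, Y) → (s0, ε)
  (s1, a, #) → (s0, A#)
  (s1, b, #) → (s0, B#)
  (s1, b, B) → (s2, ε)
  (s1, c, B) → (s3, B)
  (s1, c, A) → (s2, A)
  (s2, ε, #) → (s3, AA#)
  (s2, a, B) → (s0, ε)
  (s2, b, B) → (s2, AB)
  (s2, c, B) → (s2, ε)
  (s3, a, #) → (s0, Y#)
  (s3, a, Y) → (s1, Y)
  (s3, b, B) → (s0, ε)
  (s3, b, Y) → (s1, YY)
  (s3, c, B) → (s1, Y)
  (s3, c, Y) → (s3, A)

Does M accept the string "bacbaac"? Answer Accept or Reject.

Reject

(s0, bacbaac, #)
  read b, top #: go to s3, push # → (s3, acbaac, #)
  read a, top #: go to s0, push Y# → (s0, cbaac, Y#)
  ε-move, top Y: go to s0, push BY → (s0, cbaac, BY#)
  read c, top B: go to s1, push ε → (s1, baac, Y#)
  ε-move, top Y: go to s0, push ε → (s0, baac, #)
  read b, top #: go to s3, push # → (s3, aac, #)
  read a, top #: go to s0, push Y# → (s0, ac, Y#)
  ε-move, top Y: go to s0, push BY → (s0, ac, BY#)
  read a, top B: go to s3, push AB → (s3, c, ABY#)
No transition applies at (s3, c, ABY#); input not fully consumed.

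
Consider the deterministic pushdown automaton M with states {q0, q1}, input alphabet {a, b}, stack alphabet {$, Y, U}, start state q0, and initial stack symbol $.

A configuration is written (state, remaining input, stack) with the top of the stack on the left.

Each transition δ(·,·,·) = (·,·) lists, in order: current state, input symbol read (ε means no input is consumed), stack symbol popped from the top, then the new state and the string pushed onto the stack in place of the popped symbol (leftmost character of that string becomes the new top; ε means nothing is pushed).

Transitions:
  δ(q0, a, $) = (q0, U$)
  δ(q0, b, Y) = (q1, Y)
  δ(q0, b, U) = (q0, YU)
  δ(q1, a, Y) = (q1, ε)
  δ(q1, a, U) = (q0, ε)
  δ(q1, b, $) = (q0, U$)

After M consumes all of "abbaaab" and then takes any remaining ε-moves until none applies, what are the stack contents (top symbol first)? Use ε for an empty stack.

(q0, abbaaab, $) ⊢ (q0, bbaaab, U$) ⊢ (q0, baaab, YU$) ⊢ (q1, aaab, YU$) ⊢ (q1, aab, U$) ⊢ (q0, ab, $) ⊢ (q0, b, U$) ⊢ (q0, ε, YU$)
All input consumed in state q0 with stack YU$.

YU$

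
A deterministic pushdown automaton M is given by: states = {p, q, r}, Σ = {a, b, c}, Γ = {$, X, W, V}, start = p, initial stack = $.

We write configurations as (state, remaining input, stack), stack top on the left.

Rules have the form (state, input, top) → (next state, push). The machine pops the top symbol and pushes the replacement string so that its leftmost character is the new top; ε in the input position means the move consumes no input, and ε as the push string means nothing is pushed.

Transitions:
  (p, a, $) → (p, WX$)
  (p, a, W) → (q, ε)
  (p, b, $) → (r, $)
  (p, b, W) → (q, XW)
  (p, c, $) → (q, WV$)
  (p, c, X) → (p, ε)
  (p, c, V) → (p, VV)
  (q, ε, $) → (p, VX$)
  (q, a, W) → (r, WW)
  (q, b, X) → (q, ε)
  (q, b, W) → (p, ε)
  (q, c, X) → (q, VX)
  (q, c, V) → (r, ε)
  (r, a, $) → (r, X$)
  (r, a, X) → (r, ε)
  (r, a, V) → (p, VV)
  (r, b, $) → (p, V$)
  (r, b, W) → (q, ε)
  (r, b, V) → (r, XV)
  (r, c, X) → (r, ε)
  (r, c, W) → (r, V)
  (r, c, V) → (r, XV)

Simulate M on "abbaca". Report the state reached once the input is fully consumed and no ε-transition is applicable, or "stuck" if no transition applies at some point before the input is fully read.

(p, abbaca, $)
  read a, top $: go to p, push WX$ → (p, bbaca, WX$)
  read b, top W: go to q, push XW → (q, baca, XWX$)
  read b, top X: go to q, push ε → (q, aca, WX$)
  read a, top W: go to r, push WW → (r, ca, WWX$)
  read c, top W: go to r, push V → (r, a, VWX$)
  read a, top V: go to p, push VV → (p, ε, VVWX$)
All input consumed; M is in state p.

p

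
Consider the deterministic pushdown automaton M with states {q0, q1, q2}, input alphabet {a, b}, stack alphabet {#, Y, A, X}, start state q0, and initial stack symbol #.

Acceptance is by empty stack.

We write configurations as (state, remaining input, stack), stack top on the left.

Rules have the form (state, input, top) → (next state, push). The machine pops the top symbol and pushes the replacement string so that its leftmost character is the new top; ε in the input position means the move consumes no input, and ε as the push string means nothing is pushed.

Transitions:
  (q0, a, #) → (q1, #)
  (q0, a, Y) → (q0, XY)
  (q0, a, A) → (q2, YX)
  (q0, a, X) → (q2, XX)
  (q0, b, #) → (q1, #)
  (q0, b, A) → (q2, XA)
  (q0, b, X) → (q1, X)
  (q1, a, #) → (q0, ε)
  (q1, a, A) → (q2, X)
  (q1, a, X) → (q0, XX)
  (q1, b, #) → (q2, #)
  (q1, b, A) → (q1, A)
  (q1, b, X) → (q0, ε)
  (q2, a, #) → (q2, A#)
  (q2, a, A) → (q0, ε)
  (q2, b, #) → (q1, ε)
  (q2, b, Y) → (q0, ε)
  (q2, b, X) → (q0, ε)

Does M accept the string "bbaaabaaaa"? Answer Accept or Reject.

Accept

(q0, bbaaabaaaa, #)
  read b, top #: go to q1, push # → (q1, baaabaaaa, #)
  read b, top #: go to q2, push # → (q2, aaabaaaa, #)
  read a, top #: go to q2, push A# → (q2, aabaaaa, A#)
  read a, top A: go to q0, push ε → (q0, abaaaa, #)
  read a, top #: go to q1, push # → (q1, baaaa, #)
  read b, top #: go to q2, push # → (q2, aaaa, #)
  read a, top #: go to q2, push A# → (q2, aaa, A#)
  read a, top A: go to q0, push ε → (q0, aa, #)
  read a, top #: go to q1, push # → (q1, a, #)
  read a, top #: go to q0, push ε → (q0, ε, ε)
All input consumed and the stack is empty.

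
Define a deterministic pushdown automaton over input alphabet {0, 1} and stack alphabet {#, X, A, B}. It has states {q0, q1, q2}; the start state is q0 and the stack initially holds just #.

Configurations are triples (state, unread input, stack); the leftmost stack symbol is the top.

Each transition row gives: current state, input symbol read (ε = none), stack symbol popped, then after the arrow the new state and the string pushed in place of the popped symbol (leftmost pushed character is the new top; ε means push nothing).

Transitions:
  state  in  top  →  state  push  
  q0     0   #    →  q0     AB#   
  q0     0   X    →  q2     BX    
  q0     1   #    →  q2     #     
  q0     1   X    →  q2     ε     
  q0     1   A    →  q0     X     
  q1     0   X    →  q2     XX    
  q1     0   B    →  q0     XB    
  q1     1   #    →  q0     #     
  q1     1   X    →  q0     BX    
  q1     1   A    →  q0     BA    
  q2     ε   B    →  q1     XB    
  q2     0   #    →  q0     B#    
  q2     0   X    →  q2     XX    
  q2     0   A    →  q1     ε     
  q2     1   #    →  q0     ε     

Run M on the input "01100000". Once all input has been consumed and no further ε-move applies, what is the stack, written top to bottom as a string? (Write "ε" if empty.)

(q0, 01100000, #)
  read 0, top #: go to q0, push AB# → (q0, 1100000, AB#)
  read 1, top A: go to q0, push X → (q0, 100000, XB#)
  read 1, top X: go to q2, push ε → (q2, 00000, B#)
  ε-move, top B: go to q1, push XB → (q1, 00000, XB#)
  read 0, top X: go to q2, push XX → (q2, 0000, XXB#)
  read 0, top X: go to q2, push XX → (q2, 000, XXXB#)
  read 0, top X: go to q2, push XX → (q2, 00, XXXXB#)
  read 0, top X: go to q2, push XX → (q2, 0, XXXXXB#)
  read 0, top X: go to q2, push XX → (q2, ε, XXXXXXB#)
All input consumed in state q2 with stack XXXXXXB#.

XXXXXXB#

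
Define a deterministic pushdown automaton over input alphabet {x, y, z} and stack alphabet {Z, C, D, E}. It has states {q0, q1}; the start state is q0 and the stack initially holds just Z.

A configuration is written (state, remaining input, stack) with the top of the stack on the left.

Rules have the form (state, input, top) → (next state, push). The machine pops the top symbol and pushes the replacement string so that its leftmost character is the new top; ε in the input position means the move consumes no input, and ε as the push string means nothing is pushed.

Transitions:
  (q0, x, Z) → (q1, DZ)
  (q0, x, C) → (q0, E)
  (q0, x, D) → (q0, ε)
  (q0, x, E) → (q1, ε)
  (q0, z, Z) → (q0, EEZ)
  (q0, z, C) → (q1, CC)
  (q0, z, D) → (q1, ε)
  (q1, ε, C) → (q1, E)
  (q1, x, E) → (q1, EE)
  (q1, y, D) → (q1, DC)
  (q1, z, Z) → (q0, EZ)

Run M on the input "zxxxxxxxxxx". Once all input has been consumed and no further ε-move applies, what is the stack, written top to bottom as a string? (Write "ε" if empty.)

(q0, zxxxxxxxxxx, Z) ⊢ (q0, xxxxxxxxxx, EEZ) ⊢ (q1, xxxxxxxxx, EZ) ⊢ (q1, xxxxxxxx, EEZ) ⊢ (q1, xxxxxxx, EEEZ) ⊢ (q1, xxxxxx, EEEEZ) ⊢ (q1, xxxxx, EEEEEZ) ⊢ (q1, xxxx, EEEEEEZ) ⊢ (q1, xxx, EEEEEEEZ) ⊢ (q1, xx, EEEEEEEEZ) ⊢ (q1, x, EEEEEEEEEZ) ⊢ (q1, ε, EEEEEEEEEEZ)
All input consumed in state q1 with stack EEEEEEEEEEZ.

EEEEEEEEEEZ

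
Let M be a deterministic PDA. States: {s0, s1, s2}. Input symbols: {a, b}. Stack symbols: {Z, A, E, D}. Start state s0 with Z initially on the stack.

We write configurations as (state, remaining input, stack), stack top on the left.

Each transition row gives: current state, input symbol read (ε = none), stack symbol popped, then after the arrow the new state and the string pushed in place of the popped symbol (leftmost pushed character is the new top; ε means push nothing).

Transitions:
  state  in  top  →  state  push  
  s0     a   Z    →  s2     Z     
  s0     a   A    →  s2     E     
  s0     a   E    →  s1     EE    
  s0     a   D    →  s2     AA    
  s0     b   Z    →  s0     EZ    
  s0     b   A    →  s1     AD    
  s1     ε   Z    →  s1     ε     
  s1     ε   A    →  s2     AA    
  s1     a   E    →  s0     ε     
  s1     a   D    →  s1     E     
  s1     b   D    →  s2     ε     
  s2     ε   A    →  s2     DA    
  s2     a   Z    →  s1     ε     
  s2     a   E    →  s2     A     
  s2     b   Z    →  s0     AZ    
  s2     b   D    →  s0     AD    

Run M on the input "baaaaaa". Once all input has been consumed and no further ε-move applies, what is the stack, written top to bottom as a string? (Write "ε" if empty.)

(s0, baaaaaa, Z)
  read b, top Z: go to s0, push EZ → (s0, aaaaaa, EZ)
  read a, top E: go to s1, push EE → (s1, aaaaa, EEZ)
  read a, top E: go to s0, push ε → (s0, aaaa, EZ)
  read a, top E: go to s1, push EE → (s1, aaa, EEZ)
  read a, top E: go to s0, push ε → (s0, aa, EZ)
  read a, top E: go to s1, push EE → (s1, a, EEZ)
  read a, top E: go to s0, push ε → (s0, ε, EZ)
All input consumed in state s0 with stack EZ.

EZ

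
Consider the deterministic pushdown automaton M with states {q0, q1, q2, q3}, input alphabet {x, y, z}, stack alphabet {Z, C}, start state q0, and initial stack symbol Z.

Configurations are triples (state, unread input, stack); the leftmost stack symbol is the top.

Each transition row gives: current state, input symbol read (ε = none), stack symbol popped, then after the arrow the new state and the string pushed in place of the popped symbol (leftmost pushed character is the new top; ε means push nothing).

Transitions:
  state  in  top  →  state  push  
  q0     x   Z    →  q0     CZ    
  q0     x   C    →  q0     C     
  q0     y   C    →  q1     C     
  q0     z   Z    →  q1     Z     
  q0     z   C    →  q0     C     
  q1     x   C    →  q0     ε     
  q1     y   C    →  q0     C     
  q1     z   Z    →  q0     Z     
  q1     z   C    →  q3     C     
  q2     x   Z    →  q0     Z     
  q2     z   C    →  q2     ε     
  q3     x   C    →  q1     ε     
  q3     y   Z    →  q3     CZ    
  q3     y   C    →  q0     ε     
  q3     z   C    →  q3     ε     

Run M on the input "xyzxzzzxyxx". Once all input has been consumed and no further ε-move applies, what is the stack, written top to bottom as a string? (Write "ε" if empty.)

(q0, xyzxzzzxyxx, Z)
  read x, top Z: go to q0, push CZ → (q0, yzxzzzxyxx, CZ)
  read y, top C: go to q1, push C → (q1, zxzzzxyxx, CZ)
  read z, top C: go to q3, push C → (q3, xzzzxyxx, CZ)
  read x, top C: go to q1, push ε → (q1, zzzxyxx, Z)
  read z, top Z: go to q0, push Z → (q0, zzxyxx, Z)
  read z, top Z: go to q1, push Z → (q1, zxyxx, Z)
  read z, top Z: go to q0, push Z → (q0, xyxx, Z)
  read x, top Z: go to q0, push CZ → (q0, yxx, CZ)
  read y, top C: go to q1, push C → (q1, xx, CZ)
  read x, top C: go to q0, push ε → (q0, x, Z)
  read x, top Z: go to q0, push CZ → (q0, ε, CZ)
All input consumed in state q0 with stack CZ.

CZ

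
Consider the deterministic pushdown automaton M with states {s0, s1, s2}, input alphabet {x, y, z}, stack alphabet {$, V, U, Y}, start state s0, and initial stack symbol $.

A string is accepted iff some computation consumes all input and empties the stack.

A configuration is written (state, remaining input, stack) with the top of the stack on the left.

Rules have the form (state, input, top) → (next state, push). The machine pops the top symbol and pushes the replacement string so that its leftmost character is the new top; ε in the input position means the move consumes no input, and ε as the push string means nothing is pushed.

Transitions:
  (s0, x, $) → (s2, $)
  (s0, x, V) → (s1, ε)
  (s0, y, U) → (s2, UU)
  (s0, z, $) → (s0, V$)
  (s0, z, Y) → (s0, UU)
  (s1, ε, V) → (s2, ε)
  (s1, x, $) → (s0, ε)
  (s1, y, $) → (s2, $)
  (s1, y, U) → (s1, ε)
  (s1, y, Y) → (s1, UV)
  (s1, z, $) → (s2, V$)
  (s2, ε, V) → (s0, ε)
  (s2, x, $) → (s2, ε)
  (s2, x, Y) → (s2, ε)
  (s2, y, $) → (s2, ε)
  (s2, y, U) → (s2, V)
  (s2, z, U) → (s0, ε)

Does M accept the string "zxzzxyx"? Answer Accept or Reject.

Accept

(s0, zxzzxyx, $)
  read z, top $: go to s0, push V$ → (s0, xzzxyx, V$)
  read x, top V: go to s1, push ε → (s1, zzxyx, $)
  read z, top $: go to s2, push V$ → (s2, zxyx, V$)
  ε-move, top V: go to s0, push ε → (s0, zxyx, $)
  read z, top $: go to s0, push V$ → (s0, xyx, V$)
  read x, top V: go to s1, push ε → (s1, yx, $)
  read y, top $: go to s2, push $ → (s2, x, $)
  read x, top $: go to s2, push ε → (s2, ε, ε)
All input consumed and the stack is empty.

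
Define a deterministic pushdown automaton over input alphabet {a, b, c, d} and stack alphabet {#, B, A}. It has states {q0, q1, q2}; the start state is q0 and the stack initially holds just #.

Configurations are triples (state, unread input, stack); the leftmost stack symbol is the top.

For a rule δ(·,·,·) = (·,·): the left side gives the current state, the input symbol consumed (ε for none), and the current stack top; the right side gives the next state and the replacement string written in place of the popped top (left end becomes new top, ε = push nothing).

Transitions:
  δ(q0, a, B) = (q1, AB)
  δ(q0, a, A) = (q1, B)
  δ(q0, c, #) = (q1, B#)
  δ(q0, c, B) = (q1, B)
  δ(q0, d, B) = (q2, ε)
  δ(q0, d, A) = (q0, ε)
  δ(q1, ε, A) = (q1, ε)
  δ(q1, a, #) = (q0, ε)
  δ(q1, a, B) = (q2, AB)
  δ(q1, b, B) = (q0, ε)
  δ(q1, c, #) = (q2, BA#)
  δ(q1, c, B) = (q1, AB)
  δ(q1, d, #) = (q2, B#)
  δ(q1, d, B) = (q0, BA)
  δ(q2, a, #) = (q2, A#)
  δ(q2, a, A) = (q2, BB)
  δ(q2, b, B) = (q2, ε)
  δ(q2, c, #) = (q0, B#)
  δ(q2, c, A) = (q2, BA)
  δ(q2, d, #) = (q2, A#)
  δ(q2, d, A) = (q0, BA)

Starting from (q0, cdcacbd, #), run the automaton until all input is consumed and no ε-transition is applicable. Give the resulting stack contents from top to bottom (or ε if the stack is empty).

BABA#

(q0, cdcacbd, #)
  read c, top #: go to q1, push B# → (q1, dcacbd, B#)
  read d, top B: go to q0, push BA → (q0, cacbd, BA#)
  read c, top B: go to q1, push B → (q1, acbd, BA#)
  read a, top B: go to q2, push AB → (q2, cbd, ABA#)
  read c, top A: go to q2, push BA → (q2, bd, BABA#)
  read b, top B: go to q2, push ε → (q2, d, ABA#)
  read d, top A: go to q0, push BA → (q0, ε, BABA#)
All input consumed in state q0 with stack BABA#.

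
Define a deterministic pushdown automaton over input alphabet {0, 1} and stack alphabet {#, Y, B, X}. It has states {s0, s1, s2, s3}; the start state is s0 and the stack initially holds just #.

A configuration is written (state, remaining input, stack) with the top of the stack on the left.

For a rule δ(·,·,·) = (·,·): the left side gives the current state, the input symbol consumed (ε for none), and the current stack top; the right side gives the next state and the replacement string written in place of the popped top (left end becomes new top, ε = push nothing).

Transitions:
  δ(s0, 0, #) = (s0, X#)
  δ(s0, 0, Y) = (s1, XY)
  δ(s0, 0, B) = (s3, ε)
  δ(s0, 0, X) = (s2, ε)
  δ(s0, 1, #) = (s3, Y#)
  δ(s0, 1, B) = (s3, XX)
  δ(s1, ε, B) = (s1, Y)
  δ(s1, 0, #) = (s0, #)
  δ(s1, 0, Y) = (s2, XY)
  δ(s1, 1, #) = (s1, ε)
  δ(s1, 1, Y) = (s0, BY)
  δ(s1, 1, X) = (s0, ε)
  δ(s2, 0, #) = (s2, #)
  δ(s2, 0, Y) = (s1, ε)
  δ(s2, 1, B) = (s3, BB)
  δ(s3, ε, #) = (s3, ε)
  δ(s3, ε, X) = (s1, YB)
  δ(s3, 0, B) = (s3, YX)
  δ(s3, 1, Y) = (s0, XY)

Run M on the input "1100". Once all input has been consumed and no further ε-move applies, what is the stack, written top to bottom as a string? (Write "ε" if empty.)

#

(s0, 1100, #) ⊢ (s3, 100, Y#) ⊢ (s0, 00, XY#) ⊢ (s2, 0, Y#) ⊢ (s1, ε, #)
All input consumed in state s1 with stack #.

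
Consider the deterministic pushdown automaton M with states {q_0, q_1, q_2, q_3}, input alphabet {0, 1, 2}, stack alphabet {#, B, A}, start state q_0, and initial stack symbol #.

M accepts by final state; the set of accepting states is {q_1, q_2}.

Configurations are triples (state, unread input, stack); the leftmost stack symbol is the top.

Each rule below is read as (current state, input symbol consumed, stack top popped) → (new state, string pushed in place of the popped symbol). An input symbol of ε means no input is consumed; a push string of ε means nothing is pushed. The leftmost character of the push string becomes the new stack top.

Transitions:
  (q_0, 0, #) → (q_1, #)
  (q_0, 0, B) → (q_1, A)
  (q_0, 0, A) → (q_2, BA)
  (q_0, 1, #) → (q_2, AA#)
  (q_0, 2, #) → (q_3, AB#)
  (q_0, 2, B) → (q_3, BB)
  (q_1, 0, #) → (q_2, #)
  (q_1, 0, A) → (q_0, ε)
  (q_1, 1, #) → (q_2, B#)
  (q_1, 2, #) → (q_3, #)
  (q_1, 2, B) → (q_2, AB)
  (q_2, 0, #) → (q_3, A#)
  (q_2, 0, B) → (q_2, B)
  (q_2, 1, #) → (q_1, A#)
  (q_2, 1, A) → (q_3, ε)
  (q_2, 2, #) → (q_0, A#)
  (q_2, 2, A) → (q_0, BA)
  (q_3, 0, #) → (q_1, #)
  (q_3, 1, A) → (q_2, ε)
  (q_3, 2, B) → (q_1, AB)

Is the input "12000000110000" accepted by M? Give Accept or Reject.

Reject

(q_0, 12000000110000, #)
  read 1, top #: go to q_2, push AA# → (q_2, 2000000110000, AA#)
  read 2, top A: go to q_0, push BA → (q_0, 000000110000, BAA#)
  read 0, top B: go to q_1, push A → (q_1, 00000110000, AAA#)
  read 0, top A: go to q_0, push ε → (q_0, 0000110000, AA#)
  read 0, top A: go to q_2, push BA → (q_2, 000110000, BAA#)
  read 0, top B: go to q_2, push B → (q_2, 00110000, BAA#)
  read 0, top B: go to q_2, push B → (q_2, 0110000, BAA#)
  read 0, top B: go to q_2, push B → (q_2, 110000, BAA#)
No transition applies at (q_2, 110000, BAA#); input not fully consumed.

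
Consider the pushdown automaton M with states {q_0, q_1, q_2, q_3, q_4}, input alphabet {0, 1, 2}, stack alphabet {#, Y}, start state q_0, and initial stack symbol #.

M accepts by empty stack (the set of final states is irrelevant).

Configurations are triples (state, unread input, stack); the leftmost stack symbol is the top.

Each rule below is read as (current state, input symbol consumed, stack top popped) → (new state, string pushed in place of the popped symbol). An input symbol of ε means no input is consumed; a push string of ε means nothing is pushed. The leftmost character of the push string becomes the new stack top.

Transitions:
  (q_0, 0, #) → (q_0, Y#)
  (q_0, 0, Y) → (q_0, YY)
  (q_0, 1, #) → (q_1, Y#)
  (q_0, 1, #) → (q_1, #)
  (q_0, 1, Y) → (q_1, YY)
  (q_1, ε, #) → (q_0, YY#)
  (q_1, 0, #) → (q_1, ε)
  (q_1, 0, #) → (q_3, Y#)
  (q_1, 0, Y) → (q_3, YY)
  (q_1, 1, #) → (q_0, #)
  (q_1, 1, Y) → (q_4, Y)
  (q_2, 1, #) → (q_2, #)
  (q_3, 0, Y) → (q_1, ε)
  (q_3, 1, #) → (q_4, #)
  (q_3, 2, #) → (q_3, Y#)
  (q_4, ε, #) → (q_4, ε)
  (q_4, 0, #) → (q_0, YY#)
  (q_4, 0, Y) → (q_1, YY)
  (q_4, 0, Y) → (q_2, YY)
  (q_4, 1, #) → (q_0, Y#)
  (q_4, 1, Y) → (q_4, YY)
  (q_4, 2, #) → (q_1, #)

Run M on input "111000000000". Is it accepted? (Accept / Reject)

Accept

One accepting computation: (q_0, 111000000000, #) ⊢ (q_1, 11000000000, #) ⊢ (q_0, 1000000000, #) ⊢ (q_1, 000000000, #) ⊢ (q_3, 00000000, Y#) ⊢ (q_1, 0000000, #) ⊢ (q_3, 000000, Y#) ⊢ (q_1, 00000, #) ⊢ (q_3, 0000, Y#) ⊢ (q_1, 000, #) ⊢ (q_3, 00, Y#) ⊢ (q_1, 0, #) ⊢ (q_1, ε, ε)
All input consumed and the stack is empty.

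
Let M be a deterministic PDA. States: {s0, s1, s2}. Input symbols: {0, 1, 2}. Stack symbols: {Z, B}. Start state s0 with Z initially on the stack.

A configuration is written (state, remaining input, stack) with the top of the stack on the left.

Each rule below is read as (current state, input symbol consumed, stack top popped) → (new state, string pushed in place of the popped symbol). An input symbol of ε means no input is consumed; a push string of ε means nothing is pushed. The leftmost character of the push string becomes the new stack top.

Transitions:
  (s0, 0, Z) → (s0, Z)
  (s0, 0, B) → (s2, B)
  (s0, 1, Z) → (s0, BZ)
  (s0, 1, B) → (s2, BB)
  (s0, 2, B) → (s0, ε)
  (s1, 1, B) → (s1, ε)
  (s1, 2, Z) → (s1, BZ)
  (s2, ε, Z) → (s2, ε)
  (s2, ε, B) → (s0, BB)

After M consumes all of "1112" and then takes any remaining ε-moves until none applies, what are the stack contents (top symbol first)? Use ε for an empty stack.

BBBBZ

(s0, 1112, Z)
  read 1, top Z: go to s0, push BZ → (s0, 112, BZ)
  read 1, top B: go to s2, push BB → (s2, 12, BBZ)
  ε-move, top B: go to s0, push BB → (s0, 12, BBBZ)
  read 1, top B: go to s2, push BB → (s2, 2, BBBBZ)
  ε-move, top B: go to s0, push BB → (s0, 2, BBBBBZ)
  read 2, top B: go to s0, push ε → (s0, ε, BBBBZ)
All input consumed in state s0 with stack BBBBZ.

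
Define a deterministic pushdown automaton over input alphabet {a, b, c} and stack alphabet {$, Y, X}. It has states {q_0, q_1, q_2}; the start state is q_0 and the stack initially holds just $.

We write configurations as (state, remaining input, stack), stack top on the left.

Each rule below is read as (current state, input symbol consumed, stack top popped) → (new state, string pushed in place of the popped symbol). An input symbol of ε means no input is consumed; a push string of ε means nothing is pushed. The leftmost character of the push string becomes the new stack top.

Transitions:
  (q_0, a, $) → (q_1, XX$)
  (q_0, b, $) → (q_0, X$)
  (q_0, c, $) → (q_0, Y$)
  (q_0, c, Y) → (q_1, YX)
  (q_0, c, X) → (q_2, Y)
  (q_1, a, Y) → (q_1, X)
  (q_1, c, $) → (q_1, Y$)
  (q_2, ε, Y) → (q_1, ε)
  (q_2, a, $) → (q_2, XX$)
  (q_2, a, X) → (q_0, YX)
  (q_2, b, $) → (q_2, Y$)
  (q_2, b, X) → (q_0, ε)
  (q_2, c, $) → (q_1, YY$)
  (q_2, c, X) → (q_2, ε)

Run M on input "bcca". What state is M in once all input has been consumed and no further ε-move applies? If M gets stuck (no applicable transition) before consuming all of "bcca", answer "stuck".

(q_0, bcca, $) ⊢ (q_0, cca, X$) ⊢ (q_2, ca, Y$) ⊢ (q_1, ca, $) ⊢ (q_1, a, Y$) ⊢ (q_1, ε, X$)
All input consumed; M is in state q_1.

q_1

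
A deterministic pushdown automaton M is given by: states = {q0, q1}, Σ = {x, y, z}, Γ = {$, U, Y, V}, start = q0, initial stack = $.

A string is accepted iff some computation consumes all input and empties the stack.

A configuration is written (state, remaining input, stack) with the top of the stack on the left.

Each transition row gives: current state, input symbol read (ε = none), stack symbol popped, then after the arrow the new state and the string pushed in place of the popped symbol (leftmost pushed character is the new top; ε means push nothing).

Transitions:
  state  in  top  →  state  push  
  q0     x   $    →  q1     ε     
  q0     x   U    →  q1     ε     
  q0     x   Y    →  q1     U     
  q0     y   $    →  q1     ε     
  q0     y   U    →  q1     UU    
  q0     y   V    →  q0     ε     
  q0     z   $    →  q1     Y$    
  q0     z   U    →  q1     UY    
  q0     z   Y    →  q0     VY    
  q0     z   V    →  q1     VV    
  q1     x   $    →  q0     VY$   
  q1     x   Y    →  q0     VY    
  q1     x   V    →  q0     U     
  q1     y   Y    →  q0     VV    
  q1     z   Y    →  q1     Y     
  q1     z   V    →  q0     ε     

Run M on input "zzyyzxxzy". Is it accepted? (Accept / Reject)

(q0, zzyyzxxzy, $)
  read z, top $: go to q1, push Y$ → (q1, zyyzxxzy, Y$)
  read z, top Y: go to q1, push Y → (q1, yyzxxzy, Y$)
  read y, top Y: go to q0, push VV → (q0, yzxxzy, VV$)
  read y, top V: go to q0, push ε → (q0, zxxzy, V$)
  read z, top V: go to q1, push VV → (q1, xxzy, VV$)
  read x, top V: go to q0, push U → (q0, xzy, UV$)
  read x, top U: go to q1, push ε → (q1, zy, V$)
  read z, top V: go to q0, push ε → (q0, y, $)
  read y, top $: go to q1, push ε → (q1, ε, ε)
All input consumed and the stack is empty.

Accept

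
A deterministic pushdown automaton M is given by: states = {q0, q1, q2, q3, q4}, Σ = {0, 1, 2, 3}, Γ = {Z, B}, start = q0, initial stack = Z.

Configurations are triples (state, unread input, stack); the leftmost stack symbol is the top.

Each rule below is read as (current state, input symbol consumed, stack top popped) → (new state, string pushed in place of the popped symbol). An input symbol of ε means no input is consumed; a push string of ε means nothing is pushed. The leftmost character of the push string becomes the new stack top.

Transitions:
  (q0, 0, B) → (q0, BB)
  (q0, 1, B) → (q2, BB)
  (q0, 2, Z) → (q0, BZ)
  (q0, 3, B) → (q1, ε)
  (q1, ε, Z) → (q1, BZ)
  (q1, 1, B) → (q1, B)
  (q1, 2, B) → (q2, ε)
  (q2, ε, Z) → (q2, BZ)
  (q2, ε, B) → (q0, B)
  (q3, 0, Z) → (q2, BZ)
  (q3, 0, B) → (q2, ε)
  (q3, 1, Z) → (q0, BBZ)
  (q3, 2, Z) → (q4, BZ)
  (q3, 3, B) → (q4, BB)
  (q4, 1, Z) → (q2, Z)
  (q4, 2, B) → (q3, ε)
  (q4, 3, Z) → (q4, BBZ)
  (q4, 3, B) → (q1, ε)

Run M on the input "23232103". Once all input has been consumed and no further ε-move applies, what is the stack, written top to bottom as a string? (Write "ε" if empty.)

(q0, 23232103, Z)
  read 2, top Z: go to q0, push BZ → (q0, 3232103, BZ)
  read 3, top B: go to q1, push ε → (q1, 232103, Z)
  ε-move, top Z: go to q1, push BZ → (q1, 232103, BZ)
  read 2, top B: go to q2, push ε → (q2, 32103, Z)
  ε-move, top Z: go to q2, push BZ → (q2, 32103, BZ)
  ε-move, top B: go to q0, push B → (q0, 32103, BZ)
  read 3, top B: go to q1, push ε → (q1, 2103, Z)
  ε-move, top Z: go to q1, push BZ → (q1, 2103, BZ)
  read 2, top B: go to q2, push ε → (q2, 103, Z)
  ε-move, top Z: go to q2, push BZ → (q2, 103, BZ)
  ε-move, top B: go to q0, push B → (q0, 103, BZ)
  read 1, top B: go to q2, push BB → (q2, 03, BBZ)
  ε-move, top B: go to q0, push B → (q0, 03, BBZ)
  read 0, top B: go to q0, push BB → (q0, 3, BBBZ)
  read 3, top B: go to q1, push ε → (q1, ε, BBZ)
All input consumed in state q1 with stack BBZ.

BBZ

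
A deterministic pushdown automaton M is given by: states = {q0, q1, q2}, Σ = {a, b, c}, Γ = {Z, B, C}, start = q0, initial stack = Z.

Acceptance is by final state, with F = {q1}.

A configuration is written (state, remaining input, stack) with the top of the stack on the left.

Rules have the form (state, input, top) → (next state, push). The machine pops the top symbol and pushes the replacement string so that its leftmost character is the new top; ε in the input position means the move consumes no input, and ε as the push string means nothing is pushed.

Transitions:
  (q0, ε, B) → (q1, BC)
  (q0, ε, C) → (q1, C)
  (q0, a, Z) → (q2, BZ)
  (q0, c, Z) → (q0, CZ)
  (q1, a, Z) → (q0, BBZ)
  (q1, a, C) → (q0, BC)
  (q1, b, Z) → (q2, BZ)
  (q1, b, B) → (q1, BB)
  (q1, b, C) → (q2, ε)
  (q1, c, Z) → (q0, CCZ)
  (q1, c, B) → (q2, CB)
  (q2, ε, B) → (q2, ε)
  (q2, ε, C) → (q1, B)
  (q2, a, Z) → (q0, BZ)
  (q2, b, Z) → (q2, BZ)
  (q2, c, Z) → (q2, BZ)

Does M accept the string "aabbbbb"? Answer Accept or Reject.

(q0, aabbbbb, Z) ⊢ (q2, abbbbb, BZ) ⊢ (q2, abbbbb, Z) ⊢ (q0, bbbbb, BZ) ⊢ (q1, bbbbb, BCZ) ⊢ (q1, bbbb, BBCZ) ⊢ (q1, bbb, BBBCZ) ⊢ (q1, bb, BBBBCZ) ⊢ (q1, b, BBBBBCZ) ⊢ (q1, ε, BBBBBBCZ)
All input consumed; state q1 ∈ F.

Accept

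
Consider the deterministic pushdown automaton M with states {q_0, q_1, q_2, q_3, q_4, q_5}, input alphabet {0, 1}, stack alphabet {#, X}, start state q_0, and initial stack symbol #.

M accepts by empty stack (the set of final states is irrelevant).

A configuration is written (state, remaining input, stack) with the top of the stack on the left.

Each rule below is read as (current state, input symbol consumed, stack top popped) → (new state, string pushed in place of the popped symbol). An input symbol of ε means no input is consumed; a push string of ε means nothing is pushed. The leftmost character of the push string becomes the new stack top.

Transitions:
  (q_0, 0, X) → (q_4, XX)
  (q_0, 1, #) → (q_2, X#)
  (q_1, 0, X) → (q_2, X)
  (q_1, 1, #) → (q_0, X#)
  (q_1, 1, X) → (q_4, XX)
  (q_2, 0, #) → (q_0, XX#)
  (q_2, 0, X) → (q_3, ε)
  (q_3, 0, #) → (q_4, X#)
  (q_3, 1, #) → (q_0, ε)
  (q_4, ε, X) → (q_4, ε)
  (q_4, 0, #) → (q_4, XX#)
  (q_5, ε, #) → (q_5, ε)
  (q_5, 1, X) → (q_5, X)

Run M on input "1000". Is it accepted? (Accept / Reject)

Reject

(q_0, 1000, #)
  read 1, top #: go to q_2, push X# → (q_2, 000, X#)
  read 0, top X: go to q_3, push ε → (q_3, 00, #)
  read 0, top #: go to q_4, push X# → (q_4, 0, X#)
  ε-move, top X: go to q_4, push ε → (q_4, 0, #)
  read 0, top #: go to q_4, push XX# → (q_4, ε, XX#)
  ε-move, top X: go to q_4, push ε → (q_4, ε, X#)
  ε-move, top X: go to q_4, push ε → (q_4, ε, #)
All input consumed; stack is #, not empty, and no further ε-move applies.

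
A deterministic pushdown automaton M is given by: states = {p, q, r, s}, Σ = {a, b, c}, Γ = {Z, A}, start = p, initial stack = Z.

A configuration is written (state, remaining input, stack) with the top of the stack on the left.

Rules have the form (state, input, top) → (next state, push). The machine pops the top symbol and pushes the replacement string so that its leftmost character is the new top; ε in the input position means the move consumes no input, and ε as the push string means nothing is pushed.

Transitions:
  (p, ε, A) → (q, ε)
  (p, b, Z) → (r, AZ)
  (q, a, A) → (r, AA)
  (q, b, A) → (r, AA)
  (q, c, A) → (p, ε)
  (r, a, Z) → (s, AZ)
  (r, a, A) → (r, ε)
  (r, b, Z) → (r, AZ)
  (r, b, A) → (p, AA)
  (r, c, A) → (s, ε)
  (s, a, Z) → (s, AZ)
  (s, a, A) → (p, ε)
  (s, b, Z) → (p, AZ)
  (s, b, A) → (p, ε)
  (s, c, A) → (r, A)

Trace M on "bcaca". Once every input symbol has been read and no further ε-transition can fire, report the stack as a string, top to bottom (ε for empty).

Z

(p, bcaca, Z)
  read b, top Z: go to r, push AZ → (r, caca, AZ)
  read c, top A: go to s, push ε → (s, aca, Z)
  read a, top Z: go to s, push AZ → (s, ca, AZ)
  read c, top A: go to r, push A → (r, a, AZ)
  read a, top A: go to r, push ε → (r, ε, Z)
All input consumed in state r with stack Z.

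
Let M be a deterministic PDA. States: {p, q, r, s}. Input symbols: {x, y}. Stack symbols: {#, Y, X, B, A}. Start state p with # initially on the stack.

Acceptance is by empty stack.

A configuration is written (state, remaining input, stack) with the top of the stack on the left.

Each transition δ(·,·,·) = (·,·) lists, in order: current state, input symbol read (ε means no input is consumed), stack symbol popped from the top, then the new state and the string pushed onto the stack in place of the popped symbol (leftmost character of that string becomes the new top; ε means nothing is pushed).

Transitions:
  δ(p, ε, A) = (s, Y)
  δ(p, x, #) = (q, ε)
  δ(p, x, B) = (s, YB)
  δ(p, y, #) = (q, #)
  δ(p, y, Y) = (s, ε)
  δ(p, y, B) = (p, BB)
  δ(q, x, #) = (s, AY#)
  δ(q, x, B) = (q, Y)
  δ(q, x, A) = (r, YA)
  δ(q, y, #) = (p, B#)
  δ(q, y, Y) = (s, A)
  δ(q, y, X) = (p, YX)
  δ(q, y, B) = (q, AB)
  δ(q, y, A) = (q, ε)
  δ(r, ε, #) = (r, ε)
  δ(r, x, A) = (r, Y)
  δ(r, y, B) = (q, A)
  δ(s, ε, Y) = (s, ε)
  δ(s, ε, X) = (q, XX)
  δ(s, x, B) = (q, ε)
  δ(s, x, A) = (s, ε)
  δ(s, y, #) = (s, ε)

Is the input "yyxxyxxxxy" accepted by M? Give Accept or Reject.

Accept

(p, yyxxyxxxxy, #) ⊢ (q, yxxyxxxxy, #) ⊢ (p, xxyxxxxy, B#) ⊢ (s, xyxxxxy, YB#) ⊢ (s, xyxxxxy, B#) ⊢ (q, yxxxxy, #) ⊢ (p, xxxxy, B#) ⊢ (s, xxxy, YB#) ⊢ (s, xxxy, B#) ⊢ (q, xxy, #) ⊢ (s, xy, AY#) ⊢ (s, y, Y#) ⊢ (s, y, #) ⊢ (s, ε, ε)
All input consumed and the stack is empty.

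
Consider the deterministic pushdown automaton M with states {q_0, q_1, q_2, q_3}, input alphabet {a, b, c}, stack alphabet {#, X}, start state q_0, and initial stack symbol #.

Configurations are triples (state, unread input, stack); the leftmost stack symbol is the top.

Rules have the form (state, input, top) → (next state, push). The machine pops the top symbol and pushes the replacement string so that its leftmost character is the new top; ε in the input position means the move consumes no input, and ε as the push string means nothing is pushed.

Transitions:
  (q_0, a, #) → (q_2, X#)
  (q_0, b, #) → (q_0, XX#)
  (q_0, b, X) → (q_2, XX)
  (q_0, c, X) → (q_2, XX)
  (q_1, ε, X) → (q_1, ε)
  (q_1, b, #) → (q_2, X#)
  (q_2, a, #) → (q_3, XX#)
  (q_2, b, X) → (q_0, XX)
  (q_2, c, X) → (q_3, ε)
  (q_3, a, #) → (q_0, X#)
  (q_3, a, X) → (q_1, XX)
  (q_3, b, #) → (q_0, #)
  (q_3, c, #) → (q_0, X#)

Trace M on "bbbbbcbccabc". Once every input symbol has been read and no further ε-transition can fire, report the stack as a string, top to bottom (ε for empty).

#

(q_0, bbbbbcbccabc, #) ⊢ (q_0, bbbbcbccabc, XX#) ⊢ (q_2, bbbcbccabc, XXX#) ⊢ (q_0, bbcbccabc, XXXX#) ⊢ (q_2, bcbccabc, XXXXX#) ⊢ (q_0, cbccabc, XXXXXX#) ⊢ (q_2, bccabc, XXXXXXX#) ⊢ (q_0, ccabc, XXXXXXXX#) ⊢ (q_2, cabc, XXXXXXXXX#) ⊢ (q_3, abc, XXXXXXXX#) ⊢ (q_1, bc, XXXXXXXXX#) ⊢ (q_1, bc, XXXXXXXX#) ⊢ (q_1, bc, XXXXXXX#) ⊢ (q_1, bc, XXXXXX#) ⊢ (q_1, bc, XXXXX#) ⊢ (q_1, bc, XXXX#) ⊢ (q_1, bc, XXX#) ⊢ (q_1, bc, XX#) ⊢ (q_1, bc, X#) ⊢ (q_1, bc, #) ⊢ (q_2, c, X#) ⊢ (q_3, ε, #)
All input consumed in state q_3 with stack #.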